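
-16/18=-8/9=-0.89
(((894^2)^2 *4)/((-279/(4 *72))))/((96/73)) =-62174409879744/31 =-2005626125153.03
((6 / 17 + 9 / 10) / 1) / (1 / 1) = 213 / 170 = 1.25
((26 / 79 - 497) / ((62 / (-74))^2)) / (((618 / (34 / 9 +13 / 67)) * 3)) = -42882836645 / 28291519026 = -1.52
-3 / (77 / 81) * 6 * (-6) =113.61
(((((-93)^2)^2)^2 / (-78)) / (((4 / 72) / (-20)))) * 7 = 2350243600593168420 / 13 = 180787969276397570.77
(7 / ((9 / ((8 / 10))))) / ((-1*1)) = -28 / 45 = -0.62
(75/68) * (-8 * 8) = -1200/17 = -70.59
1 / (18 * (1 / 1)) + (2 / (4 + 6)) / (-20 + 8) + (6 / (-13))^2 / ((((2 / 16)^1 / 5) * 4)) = 65983 / 30420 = 2.17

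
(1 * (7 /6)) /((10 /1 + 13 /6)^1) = 7 /73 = 0.10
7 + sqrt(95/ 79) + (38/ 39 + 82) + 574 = sqrt(7505)/ 79 + 25895/ 39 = 665.07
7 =7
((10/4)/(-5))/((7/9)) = -9/14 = -0.64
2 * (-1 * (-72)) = 144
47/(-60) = -47/60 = -0.78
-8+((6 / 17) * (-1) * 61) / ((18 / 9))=-319 / 17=-18.76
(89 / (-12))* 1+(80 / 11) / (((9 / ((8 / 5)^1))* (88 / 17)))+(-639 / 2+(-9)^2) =-1070125 / 4356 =-245.67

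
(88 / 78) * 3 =44 / 13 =3.38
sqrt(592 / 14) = 2 * sqrt(518) / 7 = 6.50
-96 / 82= -48 / 41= -1.17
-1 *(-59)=59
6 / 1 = 6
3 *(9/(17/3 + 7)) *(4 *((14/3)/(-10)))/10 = -189/475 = -0.40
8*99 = 792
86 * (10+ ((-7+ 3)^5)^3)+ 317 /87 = -8033736252031 /87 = -92341796000.36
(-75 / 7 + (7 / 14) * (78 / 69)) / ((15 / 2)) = -1.35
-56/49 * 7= -8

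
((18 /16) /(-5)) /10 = -9 /400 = -0.02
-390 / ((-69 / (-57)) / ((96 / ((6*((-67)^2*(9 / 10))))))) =-395200 / 309741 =-1.28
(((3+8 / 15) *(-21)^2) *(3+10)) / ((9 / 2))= 67522 / 15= 4501.47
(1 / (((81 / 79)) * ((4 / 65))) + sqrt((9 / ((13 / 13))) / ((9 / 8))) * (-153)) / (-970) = -1027 / 62856 + 153 * sqrt(2) / 485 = 0.43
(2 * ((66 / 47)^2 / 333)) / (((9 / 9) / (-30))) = -29040 / 81733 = -0.36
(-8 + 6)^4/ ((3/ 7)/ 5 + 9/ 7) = 35/ 3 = 11.67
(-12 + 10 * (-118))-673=-1865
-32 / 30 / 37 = -16 / 555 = -0.03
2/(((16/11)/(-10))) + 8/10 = -259/20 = -12.95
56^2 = 3136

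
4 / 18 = 2 / 9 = 0.22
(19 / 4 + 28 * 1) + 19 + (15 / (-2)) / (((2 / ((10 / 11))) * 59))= 134193 / 2596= 51.69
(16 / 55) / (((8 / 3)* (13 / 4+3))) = 24 / 1375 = 0.02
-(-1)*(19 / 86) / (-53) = -19 / 4558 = -0.00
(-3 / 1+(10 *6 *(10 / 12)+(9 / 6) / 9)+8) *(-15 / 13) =-1655 / 26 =-63.65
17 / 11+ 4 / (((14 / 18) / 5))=27.26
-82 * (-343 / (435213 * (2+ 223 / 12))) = 112504 / 35832537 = 0.00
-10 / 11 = -0.91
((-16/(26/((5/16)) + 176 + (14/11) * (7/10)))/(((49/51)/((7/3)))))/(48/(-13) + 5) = -2288/20027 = -0.11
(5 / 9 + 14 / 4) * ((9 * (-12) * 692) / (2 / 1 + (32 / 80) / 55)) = -3472975 / 23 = -150998.91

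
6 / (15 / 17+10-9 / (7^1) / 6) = 1428 / 2539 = 0.56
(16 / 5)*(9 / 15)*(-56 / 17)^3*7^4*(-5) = 20239392768 / 24565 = 823911.78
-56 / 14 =-4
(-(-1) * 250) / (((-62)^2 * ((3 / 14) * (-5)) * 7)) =-25 / 2883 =-0.01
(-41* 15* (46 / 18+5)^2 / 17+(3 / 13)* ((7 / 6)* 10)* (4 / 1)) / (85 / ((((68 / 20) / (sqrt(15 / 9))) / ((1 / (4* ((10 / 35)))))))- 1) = -1009540000* sqrt(15) / 53679483- 46150400 / 17893161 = -75.42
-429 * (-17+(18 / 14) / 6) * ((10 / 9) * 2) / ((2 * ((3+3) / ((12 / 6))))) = 2667.06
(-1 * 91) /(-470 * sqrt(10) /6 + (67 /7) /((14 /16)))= 10755108 /661683293 + 154036155 * sqrt(10) /1323366586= 0.38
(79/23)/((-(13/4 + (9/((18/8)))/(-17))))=-5372/4715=-1.14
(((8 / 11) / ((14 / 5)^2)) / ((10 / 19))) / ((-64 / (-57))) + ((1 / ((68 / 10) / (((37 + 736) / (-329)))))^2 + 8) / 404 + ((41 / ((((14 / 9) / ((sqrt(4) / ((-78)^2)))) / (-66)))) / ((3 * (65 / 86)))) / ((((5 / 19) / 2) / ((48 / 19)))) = -81418828363378587 / 17452421657070400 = -4.67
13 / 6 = 2.17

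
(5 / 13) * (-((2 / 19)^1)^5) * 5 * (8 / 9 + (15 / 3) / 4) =-15400 / 289703583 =-0.00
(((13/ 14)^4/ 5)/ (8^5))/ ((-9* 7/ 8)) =-28561/ 49565859840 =-0.00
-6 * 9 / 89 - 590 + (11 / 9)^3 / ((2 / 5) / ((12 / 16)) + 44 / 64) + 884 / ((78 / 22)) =-2153074240 / 6336711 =-339.78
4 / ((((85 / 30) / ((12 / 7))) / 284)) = 81792 / 119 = 687.33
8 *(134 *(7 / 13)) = 7504 / 13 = 577.23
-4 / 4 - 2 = -3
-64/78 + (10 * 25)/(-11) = -23.55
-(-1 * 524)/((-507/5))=-5.17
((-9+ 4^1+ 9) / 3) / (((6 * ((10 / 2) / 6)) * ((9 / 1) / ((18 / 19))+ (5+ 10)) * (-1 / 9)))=-24 / 245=-0.10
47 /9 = 5.22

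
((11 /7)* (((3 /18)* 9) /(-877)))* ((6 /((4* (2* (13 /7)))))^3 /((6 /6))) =-43659 /246626432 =-0.00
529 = 529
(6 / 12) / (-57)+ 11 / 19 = 65 / 114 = 0.57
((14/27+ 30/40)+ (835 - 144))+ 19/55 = 4114127/5940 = 692.61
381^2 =145161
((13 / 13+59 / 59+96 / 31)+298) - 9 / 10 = 302.20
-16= -16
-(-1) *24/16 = 3/2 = 1.50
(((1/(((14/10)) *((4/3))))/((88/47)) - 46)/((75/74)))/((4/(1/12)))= -4167643/4435200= -0.94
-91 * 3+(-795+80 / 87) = -92836 / 87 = -1067.08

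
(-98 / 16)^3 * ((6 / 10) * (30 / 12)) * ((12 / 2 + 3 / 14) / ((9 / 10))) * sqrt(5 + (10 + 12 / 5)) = -487403 * sqrt(435) / 1024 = -9927.34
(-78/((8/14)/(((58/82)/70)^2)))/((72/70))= -10933/806880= -0.01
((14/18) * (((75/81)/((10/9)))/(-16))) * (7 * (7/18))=-1715/15552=-0.11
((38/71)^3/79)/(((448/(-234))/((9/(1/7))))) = -7222527/113099876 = -0.06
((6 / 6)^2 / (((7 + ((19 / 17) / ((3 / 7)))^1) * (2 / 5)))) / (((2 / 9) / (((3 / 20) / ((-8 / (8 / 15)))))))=-459 / 39200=-0.01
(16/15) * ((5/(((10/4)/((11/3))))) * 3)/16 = 22/15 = 1.47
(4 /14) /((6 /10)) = 10 /21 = 0.48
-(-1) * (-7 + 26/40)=-127/20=-6.35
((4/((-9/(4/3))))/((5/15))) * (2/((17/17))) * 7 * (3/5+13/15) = -4928/135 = -36.50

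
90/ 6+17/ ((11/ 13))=386/ 11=35.09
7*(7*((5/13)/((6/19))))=4655/78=59.68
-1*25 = -25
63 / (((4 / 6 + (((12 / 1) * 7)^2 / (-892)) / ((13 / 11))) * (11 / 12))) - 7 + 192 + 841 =292484736 / 288277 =1014.60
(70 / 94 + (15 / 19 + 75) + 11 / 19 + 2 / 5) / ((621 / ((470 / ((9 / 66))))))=15228224 / 35397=430.21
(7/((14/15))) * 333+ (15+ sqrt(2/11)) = sqrt(22)/11+ 5025/2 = 2512.93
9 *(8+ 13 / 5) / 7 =477 / 35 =13.63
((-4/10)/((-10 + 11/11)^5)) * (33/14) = 11/688905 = 0.00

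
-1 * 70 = -70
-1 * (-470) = 470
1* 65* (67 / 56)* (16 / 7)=8710 / 49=177.76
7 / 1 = 7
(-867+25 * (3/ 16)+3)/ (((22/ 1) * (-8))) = 13749/ 2816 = 4.88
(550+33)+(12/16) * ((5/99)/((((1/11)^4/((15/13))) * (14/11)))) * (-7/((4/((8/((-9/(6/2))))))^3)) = 570658/351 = 1625.81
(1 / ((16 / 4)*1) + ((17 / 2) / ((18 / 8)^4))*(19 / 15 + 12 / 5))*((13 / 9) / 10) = 1500551 / 7085880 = 0.21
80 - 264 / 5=136 / 5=27.20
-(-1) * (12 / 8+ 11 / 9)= 49 / 18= 2.72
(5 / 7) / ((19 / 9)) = 45 / 133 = 0.34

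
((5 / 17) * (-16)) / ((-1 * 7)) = 80 / 119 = 0.67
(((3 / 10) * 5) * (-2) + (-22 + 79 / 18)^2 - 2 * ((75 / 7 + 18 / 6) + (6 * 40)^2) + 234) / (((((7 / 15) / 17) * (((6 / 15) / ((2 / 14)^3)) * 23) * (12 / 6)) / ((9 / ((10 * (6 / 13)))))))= -287419867085 / 222659136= -1290.85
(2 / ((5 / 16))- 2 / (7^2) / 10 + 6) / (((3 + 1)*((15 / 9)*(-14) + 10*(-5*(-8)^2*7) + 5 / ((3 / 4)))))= -0.00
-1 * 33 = -33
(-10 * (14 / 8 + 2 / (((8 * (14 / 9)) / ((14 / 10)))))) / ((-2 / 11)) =869 / 8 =108.62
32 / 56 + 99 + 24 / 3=753 / 7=107.57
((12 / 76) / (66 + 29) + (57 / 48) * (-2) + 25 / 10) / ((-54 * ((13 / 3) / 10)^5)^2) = 9259312500000 / 49766915557489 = 0.19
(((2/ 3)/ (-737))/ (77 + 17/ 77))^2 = 49/ 357093490329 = 0.00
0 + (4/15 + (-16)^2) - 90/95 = 72766/285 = 255.32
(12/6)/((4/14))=7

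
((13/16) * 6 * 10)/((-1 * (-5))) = 39/4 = 9.75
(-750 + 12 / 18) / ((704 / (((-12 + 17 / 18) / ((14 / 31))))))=1733489 / 66528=26.06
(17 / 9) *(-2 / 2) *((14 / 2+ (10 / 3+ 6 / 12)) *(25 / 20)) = -5525 / 216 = -25.58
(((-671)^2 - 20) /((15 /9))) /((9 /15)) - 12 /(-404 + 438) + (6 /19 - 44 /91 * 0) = 145421371 /323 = 450220.96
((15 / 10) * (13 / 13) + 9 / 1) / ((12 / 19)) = 133 / 8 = 16.62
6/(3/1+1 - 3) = 6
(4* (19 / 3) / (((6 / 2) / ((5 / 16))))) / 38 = 5 / 72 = 0.07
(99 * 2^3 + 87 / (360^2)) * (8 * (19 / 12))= 650074151 / 64800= 10032.01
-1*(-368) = 368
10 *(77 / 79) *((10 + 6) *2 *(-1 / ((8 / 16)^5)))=-9980.76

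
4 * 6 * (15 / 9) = 40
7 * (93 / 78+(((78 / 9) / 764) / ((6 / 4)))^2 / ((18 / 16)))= 5771284897 / 691460874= 8.35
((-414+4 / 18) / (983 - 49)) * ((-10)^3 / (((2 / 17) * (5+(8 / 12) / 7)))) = 110789000 / 149907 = 739.05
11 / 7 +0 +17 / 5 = 4.97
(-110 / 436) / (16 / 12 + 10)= -165 / 7412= -0.02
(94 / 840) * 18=141 / 70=2.01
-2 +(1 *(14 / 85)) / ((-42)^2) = -2.00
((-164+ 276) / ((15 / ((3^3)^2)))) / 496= 1701 / 155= 10.97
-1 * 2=-2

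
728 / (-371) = -104 / 53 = -1.96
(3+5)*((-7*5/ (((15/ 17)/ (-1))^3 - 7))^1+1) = 838884/ 18883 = 44.43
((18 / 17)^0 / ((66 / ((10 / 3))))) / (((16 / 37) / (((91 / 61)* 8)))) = 16835 / 12078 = 1.39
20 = 20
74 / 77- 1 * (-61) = 4771 / 77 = 61.96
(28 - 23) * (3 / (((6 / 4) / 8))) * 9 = 720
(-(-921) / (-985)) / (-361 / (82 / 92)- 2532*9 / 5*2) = 37761 / 384474262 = 0.00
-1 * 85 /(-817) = 85 /817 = 0.10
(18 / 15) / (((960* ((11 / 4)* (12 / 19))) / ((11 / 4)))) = 19 / 9600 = 0.00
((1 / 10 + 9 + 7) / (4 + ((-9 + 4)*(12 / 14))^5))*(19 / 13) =-51412613 / 3150260360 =-0.02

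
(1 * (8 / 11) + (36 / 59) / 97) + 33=2123629 / 62953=33.73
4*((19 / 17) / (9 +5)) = 38 / 119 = 0.32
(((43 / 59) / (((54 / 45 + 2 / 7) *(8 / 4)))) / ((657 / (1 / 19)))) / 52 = 1505 / 3982975776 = 0.00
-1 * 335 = -335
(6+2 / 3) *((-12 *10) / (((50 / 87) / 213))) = -296496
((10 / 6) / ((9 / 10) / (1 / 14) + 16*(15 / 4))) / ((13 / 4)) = 100 / 14157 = 0.01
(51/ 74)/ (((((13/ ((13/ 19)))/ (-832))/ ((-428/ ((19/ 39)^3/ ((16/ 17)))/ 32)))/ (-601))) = -9521308824768/ 4821877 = -1974606.33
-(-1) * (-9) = -9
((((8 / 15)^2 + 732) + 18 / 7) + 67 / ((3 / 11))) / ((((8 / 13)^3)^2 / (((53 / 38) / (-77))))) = -35915460384661 / 109825228800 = -327.02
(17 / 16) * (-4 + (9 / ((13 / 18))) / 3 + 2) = 119 / 52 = 2.29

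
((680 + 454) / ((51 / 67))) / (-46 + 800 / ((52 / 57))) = 1.79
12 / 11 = 1.09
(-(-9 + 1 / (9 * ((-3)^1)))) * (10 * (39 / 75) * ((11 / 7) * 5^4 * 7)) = 8723000 / 27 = 323074.07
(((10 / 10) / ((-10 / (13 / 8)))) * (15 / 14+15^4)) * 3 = -5528367 / 224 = -24680.21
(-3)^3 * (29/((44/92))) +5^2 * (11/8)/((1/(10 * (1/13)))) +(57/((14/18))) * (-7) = -1214779/572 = -2123.74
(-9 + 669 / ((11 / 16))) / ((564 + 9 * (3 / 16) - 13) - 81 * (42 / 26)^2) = 28675920 / 10152241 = 2.82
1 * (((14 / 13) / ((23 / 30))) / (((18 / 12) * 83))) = 280 / 24817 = 0.01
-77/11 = -7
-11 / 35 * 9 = -99 / 35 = -2.83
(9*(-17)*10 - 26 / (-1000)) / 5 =-764987 / 2500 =-305.99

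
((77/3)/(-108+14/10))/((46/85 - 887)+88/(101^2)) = 333827725/1229035642731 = 0.00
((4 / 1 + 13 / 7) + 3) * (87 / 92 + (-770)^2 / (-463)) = -1689702089 / 149086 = -11333.74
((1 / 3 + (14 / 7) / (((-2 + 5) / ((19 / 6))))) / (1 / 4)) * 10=880 / 9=97.78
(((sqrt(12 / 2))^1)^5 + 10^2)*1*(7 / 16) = 63*sqrt(6) / 4 + 175 / 4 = 82.33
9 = 9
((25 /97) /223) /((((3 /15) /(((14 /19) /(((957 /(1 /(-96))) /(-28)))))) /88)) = 12250 /107268129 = 0.00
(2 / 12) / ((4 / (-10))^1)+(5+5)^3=11995 / 12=999.58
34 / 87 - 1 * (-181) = 15781 / 87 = 181.39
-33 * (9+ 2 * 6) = -693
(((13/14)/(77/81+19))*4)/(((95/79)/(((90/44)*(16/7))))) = 748683/1034341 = 0.72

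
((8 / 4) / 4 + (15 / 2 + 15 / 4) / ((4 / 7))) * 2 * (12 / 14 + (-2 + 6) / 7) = 1615 / 28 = 57.68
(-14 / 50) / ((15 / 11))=-77 / 375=-0.21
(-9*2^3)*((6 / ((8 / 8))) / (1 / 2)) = -864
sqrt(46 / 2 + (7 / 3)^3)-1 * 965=-965 + 2 * sqrt(723) / 9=-959.02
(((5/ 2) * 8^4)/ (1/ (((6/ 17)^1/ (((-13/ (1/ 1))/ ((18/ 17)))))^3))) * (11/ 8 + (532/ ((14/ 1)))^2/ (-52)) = 4426124083200/ 689393108209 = 6.42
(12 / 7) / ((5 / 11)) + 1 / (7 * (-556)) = 73387 / 19460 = 3.77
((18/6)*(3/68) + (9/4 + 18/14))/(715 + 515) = 291/97580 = 0.00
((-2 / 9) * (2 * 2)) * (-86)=688 / 9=76.44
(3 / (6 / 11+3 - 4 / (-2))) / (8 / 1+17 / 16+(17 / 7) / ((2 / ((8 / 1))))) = 1232 / 42761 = 0.03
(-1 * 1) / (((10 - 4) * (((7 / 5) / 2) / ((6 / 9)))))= -0.16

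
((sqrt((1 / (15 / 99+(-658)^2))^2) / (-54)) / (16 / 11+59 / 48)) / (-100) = 242 / 1518437751675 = 0.00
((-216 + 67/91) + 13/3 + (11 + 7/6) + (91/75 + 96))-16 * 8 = -3133363/13650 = -229.55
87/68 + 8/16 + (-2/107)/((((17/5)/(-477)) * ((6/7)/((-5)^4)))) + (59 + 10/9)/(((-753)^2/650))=71065242607607/37130017356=1913.96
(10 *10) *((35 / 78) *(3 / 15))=350 / 39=8.97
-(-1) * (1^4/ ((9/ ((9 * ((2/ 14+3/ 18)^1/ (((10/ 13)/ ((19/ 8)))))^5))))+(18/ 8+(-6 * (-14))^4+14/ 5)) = 21321295153576067941297051/ 428249029017600000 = 49787141.85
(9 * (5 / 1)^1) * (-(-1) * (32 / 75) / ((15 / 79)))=101.12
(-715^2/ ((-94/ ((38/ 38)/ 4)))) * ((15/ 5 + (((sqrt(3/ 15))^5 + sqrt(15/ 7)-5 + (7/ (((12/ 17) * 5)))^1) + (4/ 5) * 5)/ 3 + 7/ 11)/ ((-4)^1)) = -1552265/ 1152-511225 * sqrt(105)/ 31584-20449 * sqrt(5)/ 22560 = -1515.34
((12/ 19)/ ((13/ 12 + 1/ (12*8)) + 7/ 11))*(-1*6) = -8448/ 3857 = -2.19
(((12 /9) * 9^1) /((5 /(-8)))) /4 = -4.80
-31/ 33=-0.94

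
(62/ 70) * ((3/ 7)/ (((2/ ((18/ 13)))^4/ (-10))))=-1220346/ 1399489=-0.87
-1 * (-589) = 589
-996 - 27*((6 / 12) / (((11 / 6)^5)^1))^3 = -4160540763612311340 / 4177248169415651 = -996.00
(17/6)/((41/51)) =289/82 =3.52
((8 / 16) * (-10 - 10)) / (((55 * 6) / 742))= -742 / 33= -22.48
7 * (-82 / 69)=-574 / 69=-8.32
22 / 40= 11 / 20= 0.55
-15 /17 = -0.88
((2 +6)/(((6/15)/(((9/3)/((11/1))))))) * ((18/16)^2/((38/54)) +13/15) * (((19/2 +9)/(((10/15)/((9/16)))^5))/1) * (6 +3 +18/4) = 1552.60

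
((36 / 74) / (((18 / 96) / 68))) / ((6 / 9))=9792 / 37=264.65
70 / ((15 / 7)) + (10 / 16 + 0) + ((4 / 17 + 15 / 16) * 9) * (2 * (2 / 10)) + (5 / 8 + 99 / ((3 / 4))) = 347083 / 2040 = 170.14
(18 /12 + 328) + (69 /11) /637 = 4617751 /14014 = 329.51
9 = 9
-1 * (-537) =537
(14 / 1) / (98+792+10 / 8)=56 / 3565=0.02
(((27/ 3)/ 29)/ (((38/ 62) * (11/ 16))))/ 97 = 4464/ 587917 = 0.01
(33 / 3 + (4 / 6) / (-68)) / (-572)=-0.02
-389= -389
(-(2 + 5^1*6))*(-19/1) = 608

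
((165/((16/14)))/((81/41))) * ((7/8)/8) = 110495/13824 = 7.99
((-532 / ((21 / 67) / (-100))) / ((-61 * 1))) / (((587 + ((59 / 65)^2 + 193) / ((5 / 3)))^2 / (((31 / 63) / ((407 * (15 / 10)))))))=-14088784287500000 / 3107241344382376603941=-0.00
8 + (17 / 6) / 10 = 497 / 60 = 8.28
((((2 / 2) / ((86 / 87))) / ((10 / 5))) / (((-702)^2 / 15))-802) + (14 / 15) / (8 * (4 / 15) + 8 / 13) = -801.66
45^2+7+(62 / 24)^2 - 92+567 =361969 / 144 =2513.67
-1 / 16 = -0.06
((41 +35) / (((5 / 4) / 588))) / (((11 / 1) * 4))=44688 / 55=812.51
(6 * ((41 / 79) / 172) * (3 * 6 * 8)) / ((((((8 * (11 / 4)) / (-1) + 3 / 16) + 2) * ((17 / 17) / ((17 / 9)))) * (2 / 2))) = -267648 / 1076849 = -0.25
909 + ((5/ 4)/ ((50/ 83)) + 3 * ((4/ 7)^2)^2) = 911.39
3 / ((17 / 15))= 45 / 17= 2.65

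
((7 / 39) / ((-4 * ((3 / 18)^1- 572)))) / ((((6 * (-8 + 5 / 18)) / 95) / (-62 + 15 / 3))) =113715 / 12399634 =0.01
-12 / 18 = -2 / 3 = -0.67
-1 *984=-984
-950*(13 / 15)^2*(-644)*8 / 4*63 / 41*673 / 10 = 19483603048 / 205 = 95041966.09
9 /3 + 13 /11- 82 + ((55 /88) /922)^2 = -77.82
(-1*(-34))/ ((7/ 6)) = 204/ 7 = 29.14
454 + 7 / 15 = 454.47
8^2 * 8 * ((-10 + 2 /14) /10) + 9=-17349 /35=-495.69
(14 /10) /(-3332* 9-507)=-7 /152475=-0.00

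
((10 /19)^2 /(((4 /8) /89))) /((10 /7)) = 34.52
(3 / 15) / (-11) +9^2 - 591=-28051 / 55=-510.02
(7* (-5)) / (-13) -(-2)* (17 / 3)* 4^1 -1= 1834 / 39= 47.03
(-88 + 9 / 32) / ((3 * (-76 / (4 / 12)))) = 2807 / 21888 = 0.13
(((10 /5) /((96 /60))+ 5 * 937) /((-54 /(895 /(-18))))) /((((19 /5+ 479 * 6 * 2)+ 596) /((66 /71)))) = 922722625 /1460247912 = 0.63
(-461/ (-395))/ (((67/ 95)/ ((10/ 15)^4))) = 140144/ 428733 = 0.33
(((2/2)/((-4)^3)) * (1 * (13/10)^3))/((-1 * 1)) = 2197/64000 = 0.03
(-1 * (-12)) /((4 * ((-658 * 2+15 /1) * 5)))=-3 /6505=-0.00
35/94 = 0.37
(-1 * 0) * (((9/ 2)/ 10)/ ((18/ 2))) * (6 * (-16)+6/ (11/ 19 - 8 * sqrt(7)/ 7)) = 0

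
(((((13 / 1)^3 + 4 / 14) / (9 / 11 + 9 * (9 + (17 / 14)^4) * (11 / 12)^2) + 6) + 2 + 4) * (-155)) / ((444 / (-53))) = 480951299195 / 688538513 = 698.51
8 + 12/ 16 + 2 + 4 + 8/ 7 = 445/ 28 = 15.89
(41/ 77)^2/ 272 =1681/ 1612688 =0.00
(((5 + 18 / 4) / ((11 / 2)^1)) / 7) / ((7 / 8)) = 152 / 539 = 0.28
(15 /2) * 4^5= 7680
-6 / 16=-3 / 8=-0.38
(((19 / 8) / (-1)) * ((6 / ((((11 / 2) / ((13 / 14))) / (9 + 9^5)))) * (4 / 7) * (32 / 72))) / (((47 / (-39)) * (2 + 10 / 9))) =9624.47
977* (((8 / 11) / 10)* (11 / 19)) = 3908 / 95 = 41.14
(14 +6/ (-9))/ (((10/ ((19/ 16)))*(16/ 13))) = 247/ 192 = 1.29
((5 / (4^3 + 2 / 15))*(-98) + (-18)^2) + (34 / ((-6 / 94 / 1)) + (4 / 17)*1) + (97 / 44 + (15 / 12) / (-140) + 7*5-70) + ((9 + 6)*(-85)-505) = -61317082685 / 30222192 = -2028.88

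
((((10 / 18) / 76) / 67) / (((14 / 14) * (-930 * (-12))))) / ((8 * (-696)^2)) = 1 / 396399922495488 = 0.00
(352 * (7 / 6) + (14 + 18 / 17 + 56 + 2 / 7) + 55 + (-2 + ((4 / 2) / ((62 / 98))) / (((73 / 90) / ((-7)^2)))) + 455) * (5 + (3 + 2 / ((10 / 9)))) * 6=13357531628 / 192355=69442.08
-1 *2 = -2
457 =457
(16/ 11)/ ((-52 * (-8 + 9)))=-4/ 143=-0.03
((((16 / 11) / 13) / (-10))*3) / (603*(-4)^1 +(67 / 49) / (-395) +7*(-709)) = 3871 / 850511519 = 0.00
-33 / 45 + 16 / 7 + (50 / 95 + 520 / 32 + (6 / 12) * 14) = 202123 / 7980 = 25.33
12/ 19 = 0.63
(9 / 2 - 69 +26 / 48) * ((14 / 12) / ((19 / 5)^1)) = -19.64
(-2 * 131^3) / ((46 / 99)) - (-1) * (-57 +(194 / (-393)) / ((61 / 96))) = -1778495641904 / 183793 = -9676623.39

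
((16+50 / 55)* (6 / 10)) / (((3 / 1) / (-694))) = -129084 / 55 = -2346.98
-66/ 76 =-33/ 38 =-0.87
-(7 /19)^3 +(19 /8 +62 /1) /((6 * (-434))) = -10677761 /142886688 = -0.07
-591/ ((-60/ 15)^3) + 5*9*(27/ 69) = 39513/ 1472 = 26.84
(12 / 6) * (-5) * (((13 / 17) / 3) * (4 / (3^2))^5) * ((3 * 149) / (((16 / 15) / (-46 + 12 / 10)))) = 829.88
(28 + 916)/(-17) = -944/17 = -55.53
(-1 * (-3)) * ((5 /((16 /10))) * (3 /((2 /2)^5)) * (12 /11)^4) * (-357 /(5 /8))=-333123840 /14641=-22752.81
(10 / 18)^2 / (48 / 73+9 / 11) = 4015 / 19197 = 0.21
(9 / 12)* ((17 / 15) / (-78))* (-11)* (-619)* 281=-32526593 / 1560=-20850.38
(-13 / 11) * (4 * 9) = -468 / 11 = -42.55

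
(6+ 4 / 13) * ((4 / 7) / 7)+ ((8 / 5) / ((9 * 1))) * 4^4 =1319336 / 28665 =46.03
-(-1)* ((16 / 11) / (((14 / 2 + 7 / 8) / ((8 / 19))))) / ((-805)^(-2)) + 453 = 95648893 / 1881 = 50850.02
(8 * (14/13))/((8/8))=112/13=8.62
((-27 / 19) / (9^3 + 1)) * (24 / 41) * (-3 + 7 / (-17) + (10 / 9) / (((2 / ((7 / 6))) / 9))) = -702 / 254405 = -0.00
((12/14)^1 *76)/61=456/427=1.07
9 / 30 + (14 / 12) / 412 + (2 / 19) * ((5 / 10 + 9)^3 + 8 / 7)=149055749 / 1643880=90.67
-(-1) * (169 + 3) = 172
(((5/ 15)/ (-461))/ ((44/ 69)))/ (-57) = 23/ 1156188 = 0.00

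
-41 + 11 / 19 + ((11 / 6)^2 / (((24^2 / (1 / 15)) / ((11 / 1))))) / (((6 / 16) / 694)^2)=3036625121 / 207765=14615.67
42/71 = 0.59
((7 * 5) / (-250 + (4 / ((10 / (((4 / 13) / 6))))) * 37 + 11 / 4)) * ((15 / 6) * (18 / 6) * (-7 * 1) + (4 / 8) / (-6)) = 1435525 / 192263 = 7.47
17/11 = 1.55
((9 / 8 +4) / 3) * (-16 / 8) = -41 / 12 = -3.42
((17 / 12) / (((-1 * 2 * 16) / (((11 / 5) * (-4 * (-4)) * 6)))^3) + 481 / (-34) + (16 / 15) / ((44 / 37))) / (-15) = 117960373 / 4207500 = 28.04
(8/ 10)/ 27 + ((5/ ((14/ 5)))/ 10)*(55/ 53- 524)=-18703039/ 200340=-93.36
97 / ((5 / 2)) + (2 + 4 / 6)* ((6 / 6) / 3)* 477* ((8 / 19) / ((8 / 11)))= 27006 / 95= 284.27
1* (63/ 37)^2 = 3969/ 1369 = 2.90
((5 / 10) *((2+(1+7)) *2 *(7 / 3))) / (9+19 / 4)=56 / 33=1.70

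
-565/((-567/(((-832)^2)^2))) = 270733347389440/567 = 477483857829.70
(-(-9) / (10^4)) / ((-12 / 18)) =-27 / 20000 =-0.00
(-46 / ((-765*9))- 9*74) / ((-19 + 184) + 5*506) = -655052 / 2650725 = -0.25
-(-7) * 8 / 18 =28 / 9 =3.11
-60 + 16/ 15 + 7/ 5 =-863/ 15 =-57.53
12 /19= 0.63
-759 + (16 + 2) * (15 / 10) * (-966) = -26841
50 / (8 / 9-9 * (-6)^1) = 225 / 247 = 0.91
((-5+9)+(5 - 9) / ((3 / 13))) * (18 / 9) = -80 / 3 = -26.67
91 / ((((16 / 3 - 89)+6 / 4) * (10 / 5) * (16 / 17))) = -273 / 464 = -0.59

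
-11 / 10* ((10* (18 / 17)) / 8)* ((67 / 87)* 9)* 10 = -100.91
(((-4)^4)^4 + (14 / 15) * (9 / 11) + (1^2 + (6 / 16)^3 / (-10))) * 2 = 8589934595.52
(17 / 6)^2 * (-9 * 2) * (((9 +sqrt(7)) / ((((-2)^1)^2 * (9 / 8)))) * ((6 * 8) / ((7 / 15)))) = -208080 / 7-23120 * sqrt(7) / 7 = -38464.25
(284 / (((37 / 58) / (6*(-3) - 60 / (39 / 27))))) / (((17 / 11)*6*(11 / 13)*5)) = -2124888 / 3145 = -675.64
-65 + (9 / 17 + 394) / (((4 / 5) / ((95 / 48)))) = 2973665 / 3264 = 911.05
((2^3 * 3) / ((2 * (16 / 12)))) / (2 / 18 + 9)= 81 / 82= 0.99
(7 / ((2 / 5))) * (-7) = -245 / 2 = -122.50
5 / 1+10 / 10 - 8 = -2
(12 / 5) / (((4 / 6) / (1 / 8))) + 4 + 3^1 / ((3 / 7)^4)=50423 / 540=93.38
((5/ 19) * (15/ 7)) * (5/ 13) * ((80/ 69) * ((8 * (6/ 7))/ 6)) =80000/ 278369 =0.29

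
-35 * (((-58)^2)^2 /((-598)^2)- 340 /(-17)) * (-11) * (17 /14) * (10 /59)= 21585148200 /5274659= 4092.24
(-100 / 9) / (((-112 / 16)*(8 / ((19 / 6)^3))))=171475 / 27216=6.30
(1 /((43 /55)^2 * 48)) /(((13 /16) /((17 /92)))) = 51425 /6634212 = 0.01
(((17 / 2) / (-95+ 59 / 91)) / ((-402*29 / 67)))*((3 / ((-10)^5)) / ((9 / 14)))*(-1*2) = 10829 / 224094600000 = 0.00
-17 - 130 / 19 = -453 / 19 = -23.84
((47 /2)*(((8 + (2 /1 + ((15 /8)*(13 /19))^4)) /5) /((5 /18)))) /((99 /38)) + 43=96989882259 /772597760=125.54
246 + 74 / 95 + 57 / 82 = 1927823 / 7790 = 247.47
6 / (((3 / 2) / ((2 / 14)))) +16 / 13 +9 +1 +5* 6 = 3804 / 91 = 41.80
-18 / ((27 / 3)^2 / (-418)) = 836 / 9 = 92.89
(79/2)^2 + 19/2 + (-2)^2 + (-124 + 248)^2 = 67799/4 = 16949.75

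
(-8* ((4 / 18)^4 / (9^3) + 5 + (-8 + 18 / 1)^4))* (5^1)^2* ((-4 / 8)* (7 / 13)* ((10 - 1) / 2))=16748761701350 / 6908733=2424288.46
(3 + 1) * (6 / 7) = 24 / 7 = 3.43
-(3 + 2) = -5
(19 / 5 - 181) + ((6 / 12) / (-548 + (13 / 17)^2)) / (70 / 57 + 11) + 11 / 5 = -2270214019 / 12972646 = -175.00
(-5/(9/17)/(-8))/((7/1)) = 85/504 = 0.17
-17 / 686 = -0.02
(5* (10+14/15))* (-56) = -9184/3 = -3061.33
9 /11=0.82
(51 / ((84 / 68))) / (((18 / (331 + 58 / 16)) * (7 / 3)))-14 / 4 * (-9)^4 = -22634.57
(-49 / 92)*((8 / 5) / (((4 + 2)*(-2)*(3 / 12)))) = 98 / 345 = 0.28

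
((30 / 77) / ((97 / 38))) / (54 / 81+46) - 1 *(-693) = 36232290 / 52283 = 693.00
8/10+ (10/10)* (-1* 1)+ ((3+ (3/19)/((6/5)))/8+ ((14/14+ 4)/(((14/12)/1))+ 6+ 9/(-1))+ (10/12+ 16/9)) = 391493/95760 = 4.09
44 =44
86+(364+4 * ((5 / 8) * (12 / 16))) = 3615 / 8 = 451.88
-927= -927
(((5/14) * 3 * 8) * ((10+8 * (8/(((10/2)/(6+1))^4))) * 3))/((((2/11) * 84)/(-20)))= -10554324/1225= -8615.77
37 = 37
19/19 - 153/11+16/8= -10.91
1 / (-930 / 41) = -41 / 930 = -0.04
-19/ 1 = -19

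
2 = 2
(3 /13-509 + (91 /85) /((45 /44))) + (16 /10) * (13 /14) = -176208346 /348075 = -506.24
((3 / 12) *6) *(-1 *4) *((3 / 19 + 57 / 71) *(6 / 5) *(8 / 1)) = -55.34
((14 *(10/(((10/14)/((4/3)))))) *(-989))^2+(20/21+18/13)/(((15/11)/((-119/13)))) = 169340236781138/2535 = 66800882359.42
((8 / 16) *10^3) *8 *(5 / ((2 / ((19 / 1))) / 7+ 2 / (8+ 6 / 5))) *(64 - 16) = 978880000 / 237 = 4130295.36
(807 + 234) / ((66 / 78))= 13533 / 11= 1230.27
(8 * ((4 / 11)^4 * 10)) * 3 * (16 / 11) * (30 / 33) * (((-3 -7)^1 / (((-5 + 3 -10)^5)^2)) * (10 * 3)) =-625 / 23246423442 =-0.00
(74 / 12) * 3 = 37 / 2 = 18.50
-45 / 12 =-15 / 4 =-3.75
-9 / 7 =-1.29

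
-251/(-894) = 251/894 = 0.28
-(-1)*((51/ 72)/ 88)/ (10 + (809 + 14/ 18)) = 3/ 305536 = 0.00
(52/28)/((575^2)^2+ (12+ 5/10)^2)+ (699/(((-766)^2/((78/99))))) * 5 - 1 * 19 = -14432866831453605743/759812243050726250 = -19.00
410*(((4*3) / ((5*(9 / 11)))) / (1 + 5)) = 1804 / 9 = 200.44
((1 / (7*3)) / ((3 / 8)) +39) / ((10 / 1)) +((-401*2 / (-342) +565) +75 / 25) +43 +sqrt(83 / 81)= sqrt(83) / 9 +1477715 / 2394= 618.27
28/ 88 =7/ 22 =0.32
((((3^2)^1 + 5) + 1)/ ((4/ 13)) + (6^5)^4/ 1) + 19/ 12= 10968475320189079/ 3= 3656158440063026.33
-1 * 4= -4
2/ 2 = 1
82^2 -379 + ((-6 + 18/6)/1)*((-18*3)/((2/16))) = 7641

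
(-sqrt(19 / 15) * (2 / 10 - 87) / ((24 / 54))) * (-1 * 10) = -651 * sqrt(285) / 5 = -2198.03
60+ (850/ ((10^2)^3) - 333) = -273.00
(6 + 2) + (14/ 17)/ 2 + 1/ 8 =1161/ 136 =8.54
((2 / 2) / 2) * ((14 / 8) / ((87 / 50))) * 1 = 175 / 348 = 0.50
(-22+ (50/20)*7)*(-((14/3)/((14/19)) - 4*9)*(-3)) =801/2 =400.50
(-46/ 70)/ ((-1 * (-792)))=-23/ 27720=-0.00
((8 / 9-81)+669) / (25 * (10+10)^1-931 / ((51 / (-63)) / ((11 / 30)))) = 901000 / 1410183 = 0.64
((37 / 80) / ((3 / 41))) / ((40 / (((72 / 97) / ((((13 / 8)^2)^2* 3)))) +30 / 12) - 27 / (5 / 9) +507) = 388352 / 97578121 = 0.00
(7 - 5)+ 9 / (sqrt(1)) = 11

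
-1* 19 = -19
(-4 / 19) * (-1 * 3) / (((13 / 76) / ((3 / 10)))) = 72 / 65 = 1.11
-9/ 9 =-1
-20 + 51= 31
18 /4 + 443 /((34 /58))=25847 /34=760.21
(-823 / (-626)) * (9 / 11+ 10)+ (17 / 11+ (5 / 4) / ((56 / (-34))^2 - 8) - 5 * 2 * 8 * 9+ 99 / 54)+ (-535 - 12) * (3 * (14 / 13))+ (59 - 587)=-2460351512089 / 820701024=-2997.87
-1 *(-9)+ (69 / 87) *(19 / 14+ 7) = 6345 / 406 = 15.63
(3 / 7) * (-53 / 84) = -53 / 196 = -0.27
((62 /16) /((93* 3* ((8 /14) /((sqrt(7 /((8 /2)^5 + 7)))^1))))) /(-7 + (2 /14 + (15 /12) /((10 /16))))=-49* sqrt(7217) /10095552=-0.00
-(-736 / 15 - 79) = 1921 / 15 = 128.07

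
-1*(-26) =26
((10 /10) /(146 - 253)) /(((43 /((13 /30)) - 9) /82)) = -1066 /125511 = -0.01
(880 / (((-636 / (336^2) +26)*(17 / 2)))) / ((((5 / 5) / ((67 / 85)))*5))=221878272 / 353381975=0.63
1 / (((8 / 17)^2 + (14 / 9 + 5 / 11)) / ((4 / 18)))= 6358 / 63847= 0.10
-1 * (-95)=95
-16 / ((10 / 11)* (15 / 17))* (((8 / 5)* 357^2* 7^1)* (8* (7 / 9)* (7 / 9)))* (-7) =3255349712384 / 3375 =964548062.93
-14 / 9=-1.56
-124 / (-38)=62 / 19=3.26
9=9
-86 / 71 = -1.21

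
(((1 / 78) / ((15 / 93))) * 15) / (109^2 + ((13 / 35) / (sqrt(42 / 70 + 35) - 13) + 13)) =217 * sqrt(890) / 46235455330178 + 60253214945 / 601060919292314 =0.00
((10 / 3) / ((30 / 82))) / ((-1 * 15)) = -82 / 135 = -0.61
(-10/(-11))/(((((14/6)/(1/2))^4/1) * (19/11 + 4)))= 45/134456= 0.00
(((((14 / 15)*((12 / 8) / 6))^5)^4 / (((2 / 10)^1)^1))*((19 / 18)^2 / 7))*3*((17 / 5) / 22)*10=69955019752634978591 / 82845997367760000000000000000000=0.00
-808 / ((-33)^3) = 0.02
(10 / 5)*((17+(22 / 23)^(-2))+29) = 22793 / 242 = 94.19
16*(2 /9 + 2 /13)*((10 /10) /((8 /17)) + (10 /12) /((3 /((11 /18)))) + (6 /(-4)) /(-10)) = 697048 /47385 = 14.71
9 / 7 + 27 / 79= 900 / 553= 1.63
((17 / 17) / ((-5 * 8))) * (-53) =53 / 40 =1.32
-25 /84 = -0.30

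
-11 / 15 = -0.73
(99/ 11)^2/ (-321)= -27/ 107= -0.25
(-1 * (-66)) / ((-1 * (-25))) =66 / 25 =2.64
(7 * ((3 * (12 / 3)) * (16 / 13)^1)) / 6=224 / 13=17.23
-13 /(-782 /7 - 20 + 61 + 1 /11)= 1001 /5438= 0.18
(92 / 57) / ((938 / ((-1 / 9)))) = -46 / 240597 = -0.00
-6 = -6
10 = 10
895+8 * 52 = 1311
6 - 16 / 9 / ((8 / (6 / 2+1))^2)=50 / 9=5.56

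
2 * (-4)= -8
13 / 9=1.44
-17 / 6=-2.83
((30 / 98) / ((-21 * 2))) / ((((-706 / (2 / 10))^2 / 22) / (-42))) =33 / 61058410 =0.00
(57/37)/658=57/24346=0.00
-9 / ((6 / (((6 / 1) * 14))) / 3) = -378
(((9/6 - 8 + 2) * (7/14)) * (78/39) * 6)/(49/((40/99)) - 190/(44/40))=11880/22639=0.52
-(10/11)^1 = -10/11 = -0.91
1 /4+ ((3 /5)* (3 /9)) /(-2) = 3 /20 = 0.15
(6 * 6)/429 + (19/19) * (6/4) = 453/286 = 1.58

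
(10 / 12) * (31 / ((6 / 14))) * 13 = 14105 / 18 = 783.61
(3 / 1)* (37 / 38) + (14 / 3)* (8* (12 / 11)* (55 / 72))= 11639 / 342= 34.03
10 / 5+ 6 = 8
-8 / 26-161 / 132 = -2621 / 1716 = -1.53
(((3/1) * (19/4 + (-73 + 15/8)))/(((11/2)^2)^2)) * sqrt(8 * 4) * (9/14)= -57348 * sqrt(2)/102487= -0.79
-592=-592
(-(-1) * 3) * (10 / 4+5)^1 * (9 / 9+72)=3285 / 2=1642.50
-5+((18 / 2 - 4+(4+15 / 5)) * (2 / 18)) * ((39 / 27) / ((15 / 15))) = -83 / 27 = -3.07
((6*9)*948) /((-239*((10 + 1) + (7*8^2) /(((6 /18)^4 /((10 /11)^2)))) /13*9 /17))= -152102808 /867601309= -0.18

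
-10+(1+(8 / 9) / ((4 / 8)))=-65 / 9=-7.22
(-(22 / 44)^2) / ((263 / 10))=-5 / 526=-0.01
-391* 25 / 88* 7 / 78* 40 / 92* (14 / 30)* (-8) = 16.18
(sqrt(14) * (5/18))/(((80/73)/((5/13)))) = 365 * sqrt(14)/3744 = 0.36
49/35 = 7/5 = 1.40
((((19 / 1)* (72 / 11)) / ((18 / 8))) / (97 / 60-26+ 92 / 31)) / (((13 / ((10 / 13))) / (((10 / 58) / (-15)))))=0.00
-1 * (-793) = 793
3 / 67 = 0.04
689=689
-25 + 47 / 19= -428 / 19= -22.53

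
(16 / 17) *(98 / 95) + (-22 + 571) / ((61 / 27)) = 243.97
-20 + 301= 281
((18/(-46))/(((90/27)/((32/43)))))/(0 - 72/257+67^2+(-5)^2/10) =-222048/11415468215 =-0.00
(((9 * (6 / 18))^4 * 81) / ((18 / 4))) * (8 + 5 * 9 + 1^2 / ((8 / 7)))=314199 / 4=78549.75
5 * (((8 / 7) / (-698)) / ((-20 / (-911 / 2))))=-911 / 4886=-0.19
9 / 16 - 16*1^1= -247 / 16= -15.44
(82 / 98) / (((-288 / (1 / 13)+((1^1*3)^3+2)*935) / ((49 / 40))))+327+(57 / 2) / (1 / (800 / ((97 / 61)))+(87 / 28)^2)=7122215581640363 / 21585645372520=329.95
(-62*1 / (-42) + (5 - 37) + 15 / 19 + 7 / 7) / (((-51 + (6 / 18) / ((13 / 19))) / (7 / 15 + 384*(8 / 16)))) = 86058583 / 786030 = 109.49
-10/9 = -1.11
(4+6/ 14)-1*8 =-25/ 7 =-3.57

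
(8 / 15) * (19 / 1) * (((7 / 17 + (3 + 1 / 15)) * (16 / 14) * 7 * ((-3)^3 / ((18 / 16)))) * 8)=-69029888 / 1275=-54141.09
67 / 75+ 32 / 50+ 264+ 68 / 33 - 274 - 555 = -92632 / 165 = -561.41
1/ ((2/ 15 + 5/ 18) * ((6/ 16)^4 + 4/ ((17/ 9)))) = 696320/ 611869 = 1.14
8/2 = 4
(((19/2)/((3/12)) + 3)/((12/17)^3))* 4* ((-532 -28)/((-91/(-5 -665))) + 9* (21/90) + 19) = -107415557281/56160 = -1912670.18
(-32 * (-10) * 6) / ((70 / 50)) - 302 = 7486 / 7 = 1069.43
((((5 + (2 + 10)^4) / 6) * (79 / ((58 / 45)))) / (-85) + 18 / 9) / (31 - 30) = -4911673 / 1972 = -2490.71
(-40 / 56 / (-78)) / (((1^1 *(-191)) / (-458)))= 1145 / 52143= 0.02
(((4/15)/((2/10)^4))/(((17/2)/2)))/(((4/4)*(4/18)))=3000/17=176.47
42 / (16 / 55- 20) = -1155 / 542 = -2.13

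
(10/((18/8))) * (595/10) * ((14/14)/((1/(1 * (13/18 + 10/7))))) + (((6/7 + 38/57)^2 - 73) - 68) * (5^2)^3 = -2166275.06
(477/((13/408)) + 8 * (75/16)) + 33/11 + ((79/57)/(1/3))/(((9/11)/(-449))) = 56594029/4446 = 12729.20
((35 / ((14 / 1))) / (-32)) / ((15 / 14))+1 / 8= 5 / 96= 0.05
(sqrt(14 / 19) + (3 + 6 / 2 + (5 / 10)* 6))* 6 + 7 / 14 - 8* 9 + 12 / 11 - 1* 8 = -537 / 22 + 6* sqrt(266) / 19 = -19.26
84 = 84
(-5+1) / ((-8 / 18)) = 9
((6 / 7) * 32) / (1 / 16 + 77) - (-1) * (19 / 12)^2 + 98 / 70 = 4.26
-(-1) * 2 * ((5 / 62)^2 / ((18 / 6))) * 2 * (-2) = -0.02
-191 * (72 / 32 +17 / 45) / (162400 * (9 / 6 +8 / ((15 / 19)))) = -90343 / 340065600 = -0.00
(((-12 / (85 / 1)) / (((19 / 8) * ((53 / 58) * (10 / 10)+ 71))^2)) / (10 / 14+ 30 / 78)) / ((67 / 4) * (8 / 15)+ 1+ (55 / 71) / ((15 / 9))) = -894231936 / 2111314815036175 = -0.00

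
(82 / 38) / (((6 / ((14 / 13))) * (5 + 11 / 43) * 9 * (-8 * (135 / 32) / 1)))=-24682 / 101735595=-0.00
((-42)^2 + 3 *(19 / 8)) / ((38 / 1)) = 14169 / 304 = 46.61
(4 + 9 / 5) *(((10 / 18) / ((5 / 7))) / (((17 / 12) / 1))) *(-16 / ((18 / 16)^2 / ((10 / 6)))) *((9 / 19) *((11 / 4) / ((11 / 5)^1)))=-1039360 / 26163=-39.73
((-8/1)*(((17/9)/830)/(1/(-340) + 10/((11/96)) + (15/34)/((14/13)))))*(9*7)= -311542/23815273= -0.01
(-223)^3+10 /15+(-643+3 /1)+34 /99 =-1097930393 /99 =-11090205.99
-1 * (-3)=3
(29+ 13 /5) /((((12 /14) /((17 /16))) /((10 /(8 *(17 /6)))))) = 17.28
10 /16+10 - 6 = 37 /8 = 4.62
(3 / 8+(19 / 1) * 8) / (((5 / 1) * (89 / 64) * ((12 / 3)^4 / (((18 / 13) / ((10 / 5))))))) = 10971 / 185120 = 0.06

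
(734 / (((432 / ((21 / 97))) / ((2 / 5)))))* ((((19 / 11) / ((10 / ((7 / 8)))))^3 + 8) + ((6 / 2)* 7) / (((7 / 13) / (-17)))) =-382234494371849 / 3966167040000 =-96.37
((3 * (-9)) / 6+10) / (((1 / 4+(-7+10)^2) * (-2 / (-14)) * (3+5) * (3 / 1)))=0.17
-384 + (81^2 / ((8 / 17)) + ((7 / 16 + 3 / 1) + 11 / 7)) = 1519071 / 112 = 13563.13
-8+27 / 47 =-349 / 47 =-7.43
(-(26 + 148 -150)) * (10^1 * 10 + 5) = -2520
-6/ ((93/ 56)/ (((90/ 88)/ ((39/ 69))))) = -28980/ 4433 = -6.54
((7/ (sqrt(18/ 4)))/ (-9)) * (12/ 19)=-28 * sqrt(2)/ 171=-0.23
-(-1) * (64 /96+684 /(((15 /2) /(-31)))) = -42398 /15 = -2826.53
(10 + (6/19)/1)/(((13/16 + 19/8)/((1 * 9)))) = 9408/323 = 29.13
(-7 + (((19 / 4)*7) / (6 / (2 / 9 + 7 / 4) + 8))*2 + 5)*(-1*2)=-901 / 112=-8.04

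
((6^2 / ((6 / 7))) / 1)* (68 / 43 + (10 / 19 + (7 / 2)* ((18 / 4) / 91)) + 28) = 1271.79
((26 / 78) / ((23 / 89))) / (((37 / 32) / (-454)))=-1292992 / 2553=-506.46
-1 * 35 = -35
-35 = -35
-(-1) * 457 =457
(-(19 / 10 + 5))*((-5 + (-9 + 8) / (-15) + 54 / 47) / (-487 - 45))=-15341 / 312550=-0.05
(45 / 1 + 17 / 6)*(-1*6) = -287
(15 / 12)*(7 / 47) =35 / 188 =0.19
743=743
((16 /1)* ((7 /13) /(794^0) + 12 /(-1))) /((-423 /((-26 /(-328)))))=596 /17343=0.03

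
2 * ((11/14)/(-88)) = -1/56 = -0.02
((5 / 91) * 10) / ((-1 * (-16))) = 25 / 728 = 0.03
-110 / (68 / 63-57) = 6930 / 3523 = 1.97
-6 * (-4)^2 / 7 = -96 / 7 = -13.71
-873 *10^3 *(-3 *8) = 20952000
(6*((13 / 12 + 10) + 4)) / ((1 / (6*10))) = 5430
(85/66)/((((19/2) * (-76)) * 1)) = -85/47652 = -0.00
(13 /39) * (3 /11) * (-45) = -45 /11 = -4.09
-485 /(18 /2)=-485 /9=-53.89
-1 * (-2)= 2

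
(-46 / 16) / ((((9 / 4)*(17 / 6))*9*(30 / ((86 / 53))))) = -989 / 364905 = -0.00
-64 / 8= -8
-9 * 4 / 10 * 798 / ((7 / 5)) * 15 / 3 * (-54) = 554040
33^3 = 35937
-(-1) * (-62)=-62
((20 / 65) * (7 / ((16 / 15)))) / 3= 35 / 52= 0.67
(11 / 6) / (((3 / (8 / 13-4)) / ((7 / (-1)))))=1694 / 117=14.48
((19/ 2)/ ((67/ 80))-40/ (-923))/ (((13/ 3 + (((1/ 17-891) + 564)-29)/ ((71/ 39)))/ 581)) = -34.60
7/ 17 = 0.41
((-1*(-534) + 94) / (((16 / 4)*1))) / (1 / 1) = 157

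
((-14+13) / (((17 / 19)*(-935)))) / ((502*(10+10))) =19 / 159585800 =0.00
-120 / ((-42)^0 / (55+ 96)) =-18120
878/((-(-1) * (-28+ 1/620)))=-544360/17359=-31.36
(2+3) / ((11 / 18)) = 90 / 11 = 8.18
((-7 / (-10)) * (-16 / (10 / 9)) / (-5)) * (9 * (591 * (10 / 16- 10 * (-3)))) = 16419753 / 50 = 328395.06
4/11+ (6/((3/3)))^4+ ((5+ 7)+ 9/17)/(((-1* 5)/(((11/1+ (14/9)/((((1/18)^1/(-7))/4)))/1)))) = 3023239/935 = 3233.41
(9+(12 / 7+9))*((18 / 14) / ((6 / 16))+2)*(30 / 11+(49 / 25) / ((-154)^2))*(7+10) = 735493287 / 148225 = 4962.01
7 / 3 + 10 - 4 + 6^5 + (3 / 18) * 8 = 23357 / 3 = 7785.67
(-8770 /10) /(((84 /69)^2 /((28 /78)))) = -463933 /2184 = -212.42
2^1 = 2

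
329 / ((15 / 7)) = 2303 / 15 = 153.53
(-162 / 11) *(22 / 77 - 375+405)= -34344 / 77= -446.03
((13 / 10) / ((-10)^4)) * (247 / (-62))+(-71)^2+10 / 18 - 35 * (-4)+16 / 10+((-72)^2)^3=7773725367543251101 / 55800000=139314074687.16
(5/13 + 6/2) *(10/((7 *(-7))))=-440/637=-0.69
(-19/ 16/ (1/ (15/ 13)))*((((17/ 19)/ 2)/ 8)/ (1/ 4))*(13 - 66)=13515/ 832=16.24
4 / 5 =0.80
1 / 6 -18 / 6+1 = -1.83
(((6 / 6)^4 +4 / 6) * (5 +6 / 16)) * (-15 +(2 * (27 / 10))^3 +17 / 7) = 5451583 / 4200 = 1298.00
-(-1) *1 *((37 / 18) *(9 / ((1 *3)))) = 37 / 6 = 6.17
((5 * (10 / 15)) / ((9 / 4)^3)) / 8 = 80 / 2187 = 0.04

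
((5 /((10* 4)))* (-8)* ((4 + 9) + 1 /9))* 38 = -4484 /9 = -498.22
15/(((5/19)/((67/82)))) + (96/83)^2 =27064803/564898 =47.91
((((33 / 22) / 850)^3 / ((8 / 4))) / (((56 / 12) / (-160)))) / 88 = -81 / 75660200000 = -0.00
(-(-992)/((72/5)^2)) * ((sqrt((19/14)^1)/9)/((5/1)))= 155 * sqrt(266)/20412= 0.12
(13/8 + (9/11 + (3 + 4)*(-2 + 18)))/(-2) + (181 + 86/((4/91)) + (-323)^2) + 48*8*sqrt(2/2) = 18795617/176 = 106793.28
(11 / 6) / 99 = 1 / 54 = 0.02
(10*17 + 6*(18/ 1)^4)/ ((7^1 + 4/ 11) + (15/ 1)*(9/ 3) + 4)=11177.88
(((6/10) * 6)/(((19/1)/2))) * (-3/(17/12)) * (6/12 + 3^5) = -315576/1615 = -195.40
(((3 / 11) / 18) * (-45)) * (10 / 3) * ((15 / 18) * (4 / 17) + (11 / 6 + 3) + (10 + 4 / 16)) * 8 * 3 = -833.42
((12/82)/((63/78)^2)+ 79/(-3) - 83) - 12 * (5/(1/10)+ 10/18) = -4313980/6027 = -715.78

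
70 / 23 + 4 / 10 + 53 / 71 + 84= 720071 / 8165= 88.19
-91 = -91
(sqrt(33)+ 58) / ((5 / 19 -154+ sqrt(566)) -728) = -(sqrt(33)+ 58) / (16753 / 19 -sqrt(566)) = -0.07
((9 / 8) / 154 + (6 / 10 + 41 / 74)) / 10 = 264697 / 2279200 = 0.12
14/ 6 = 7/ 3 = 2.33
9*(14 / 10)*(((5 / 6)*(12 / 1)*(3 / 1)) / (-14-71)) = -378 / 85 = -4.45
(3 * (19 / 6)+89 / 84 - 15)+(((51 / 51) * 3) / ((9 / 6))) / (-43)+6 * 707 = 15305897 / 3612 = 4237.51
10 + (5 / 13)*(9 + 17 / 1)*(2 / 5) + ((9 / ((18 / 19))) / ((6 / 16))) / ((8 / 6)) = 33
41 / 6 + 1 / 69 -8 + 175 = 7997 / 46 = 173.85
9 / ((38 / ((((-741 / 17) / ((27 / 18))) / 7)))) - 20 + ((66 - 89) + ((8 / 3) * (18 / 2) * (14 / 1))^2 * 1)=112852.02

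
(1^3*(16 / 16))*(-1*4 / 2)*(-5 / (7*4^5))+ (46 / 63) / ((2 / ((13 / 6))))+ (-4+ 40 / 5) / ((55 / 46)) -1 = 16700417 / 5322240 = 3.14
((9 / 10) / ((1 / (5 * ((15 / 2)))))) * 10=675 / 2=337.50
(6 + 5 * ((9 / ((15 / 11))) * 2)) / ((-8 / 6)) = -54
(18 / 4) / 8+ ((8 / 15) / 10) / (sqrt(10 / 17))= 2*sqrt(170) / 375+ 9 / 16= 0.63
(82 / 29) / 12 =41 / 174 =0.24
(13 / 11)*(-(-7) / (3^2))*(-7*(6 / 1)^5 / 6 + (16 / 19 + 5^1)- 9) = -5230316 / 627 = -8341.81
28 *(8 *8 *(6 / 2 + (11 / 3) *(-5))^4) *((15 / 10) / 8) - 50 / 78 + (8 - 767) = 6518909302 / 351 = 18572391.17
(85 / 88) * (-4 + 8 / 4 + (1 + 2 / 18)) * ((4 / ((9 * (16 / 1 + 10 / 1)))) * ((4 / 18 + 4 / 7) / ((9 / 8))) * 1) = -68000 / 6567561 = -0.01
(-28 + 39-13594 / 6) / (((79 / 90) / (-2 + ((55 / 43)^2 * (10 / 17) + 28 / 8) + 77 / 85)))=-21483972372 / 2483207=-8651.70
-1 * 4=-4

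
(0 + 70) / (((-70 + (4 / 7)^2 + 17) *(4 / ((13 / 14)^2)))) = -5915 / 20648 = -0.29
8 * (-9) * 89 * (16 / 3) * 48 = -1640448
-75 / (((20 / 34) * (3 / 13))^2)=-48841 / 12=-4070.08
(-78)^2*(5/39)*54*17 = 716040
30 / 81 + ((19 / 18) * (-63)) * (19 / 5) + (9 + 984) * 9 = 2344861 / 270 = 8684.67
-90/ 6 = -15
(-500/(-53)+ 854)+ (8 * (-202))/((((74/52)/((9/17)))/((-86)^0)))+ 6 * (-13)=6142380/33337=184.25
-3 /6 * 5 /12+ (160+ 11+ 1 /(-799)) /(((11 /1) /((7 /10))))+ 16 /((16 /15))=27077227 /1054680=25.67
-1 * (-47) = 47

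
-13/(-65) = 1/5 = 0.20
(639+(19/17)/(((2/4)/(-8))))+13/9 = 95252/153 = 622.56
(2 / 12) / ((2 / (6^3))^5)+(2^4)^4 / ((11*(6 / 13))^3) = 88005423157760 / 35937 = 2448880628.82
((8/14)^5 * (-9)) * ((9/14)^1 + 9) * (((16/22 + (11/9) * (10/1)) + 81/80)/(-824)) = 1706076/19042331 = 0.09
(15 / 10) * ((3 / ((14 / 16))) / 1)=5.14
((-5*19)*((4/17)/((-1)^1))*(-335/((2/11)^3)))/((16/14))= -296513525/272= -1090123.25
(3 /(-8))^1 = -3 /8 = -0.38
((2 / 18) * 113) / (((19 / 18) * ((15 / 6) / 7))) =3164 / 95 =33.31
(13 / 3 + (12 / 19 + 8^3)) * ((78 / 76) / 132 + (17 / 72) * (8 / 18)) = 449813755 / 7719624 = 58.27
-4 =-4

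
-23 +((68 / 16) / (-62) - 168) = -47385 / 248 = -191.07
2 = 2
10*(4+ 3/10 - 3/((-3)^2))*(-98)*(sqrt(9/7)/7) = -238*sqrt(7) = -629.69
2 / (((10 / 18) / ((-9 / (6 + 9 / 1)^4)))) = -2 / 3125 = -0.00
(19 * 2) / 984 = 19 / 492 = 0.04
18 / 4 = 4.50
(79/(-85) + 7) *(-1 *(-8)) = 48.56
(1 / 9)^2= 1 / 81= 0.01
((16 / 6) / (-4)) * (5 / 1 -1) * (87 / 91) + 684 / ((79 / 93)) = 5770364 / 7189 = 802.67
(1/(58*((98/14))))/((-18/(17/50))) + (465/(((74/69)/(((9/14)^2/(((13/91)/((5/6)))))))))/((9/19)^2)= 4658.42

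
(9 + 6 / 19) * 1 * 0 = 0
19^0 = 1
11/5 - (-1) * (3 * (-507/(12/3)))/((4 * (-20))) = 445/64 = 6.95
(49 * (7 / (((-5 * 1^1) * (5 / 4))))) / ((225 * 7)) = -196 / 5625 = -0.03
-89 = -89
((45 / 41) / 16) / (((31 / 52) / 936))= 136890 / 1271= 107.70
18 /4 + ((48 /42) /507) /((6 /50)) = 96223 /21294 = 4.52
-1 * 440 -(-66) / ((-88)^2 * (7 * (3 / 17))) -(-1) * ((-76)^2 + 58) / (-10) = -12608203 / 12320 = -1023.39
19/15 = 1.27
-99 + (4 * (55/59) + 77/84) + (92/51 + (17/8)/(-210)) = -155968511/1685040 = -92.56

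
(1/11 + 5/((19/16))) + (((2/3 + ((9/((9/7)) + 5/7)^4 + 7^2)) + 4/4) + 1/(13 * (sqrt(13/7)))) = sqrt(91)/169 + 5414166577/1505427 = 3596.49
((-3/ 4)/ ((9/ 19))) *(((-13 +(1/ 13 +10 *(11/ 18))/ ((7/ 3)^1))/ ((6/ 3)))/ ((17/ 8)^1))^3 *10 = 68537607500000/ 299885840163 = 228.55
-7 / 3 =-2.33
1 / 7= 0.14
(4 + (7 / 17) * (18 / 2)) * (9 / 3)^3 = 3537 / 17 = 208.06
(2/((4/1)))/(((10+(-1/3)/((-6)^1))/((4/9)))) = 4/181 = 0.02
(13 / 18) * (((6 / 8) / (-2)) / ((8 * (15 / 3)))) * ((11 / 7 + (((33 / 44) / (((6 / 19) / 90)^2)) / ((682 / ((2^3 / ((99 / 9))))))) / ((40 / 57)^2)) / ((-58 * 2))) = 583223485 / 74853875712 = 0.01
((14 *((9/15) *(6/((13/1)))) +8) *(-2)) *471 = -727224/65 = -11188.06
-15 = -15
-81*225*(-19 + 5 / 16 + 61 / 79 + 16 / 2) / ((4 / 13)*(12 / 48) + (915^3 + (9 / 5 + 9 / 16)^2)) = 1187752410000 / 5035164956391067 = 0.00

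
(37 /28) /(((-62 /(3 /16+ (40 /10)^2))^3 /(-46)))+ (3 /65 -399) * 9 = -455525466338633 /126904893440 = -3589.50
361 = 361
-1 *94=-94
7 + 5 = 12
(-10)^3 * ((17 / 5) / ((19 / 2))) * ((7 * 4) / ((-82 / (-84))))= -7996800 / 779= -10265.47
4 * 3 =12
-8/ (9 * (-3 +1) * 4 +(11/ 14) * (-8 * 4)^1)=7/ 85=0.08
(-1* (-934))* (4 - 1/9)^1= 32690/9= 3632.22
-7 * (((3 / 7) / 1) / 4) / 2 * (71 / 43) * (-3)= 639 / 344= 1.86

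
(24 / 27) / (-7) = -8 / 63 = -0.13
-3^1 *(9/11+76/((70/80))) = -20253/77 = -263.03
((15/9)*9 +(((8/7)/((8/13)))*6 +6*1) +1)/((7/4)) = 928/49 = 18.94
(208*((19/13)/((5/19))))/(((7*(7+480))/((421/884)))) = 607924/3766945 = 0.16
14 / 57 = 0.25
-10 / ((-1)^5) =10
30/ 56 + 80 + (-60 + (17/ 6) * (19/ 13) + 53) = 84823/ 1092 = 77.68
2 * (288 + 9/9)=578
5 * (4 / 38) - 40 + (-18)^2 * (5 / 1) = 30030 / 19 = 1580.53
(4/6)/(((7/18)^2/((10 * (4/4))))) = 2160/49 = 44.08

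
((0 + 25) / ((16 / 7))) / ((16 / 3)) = 525 / 256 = 2.05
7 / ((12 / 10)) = 35 / 6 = 5.83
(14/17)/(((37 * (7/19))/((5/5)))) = 38/629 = 0.06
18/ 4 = 9/ 2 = 4.50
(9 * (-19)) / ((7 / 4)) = -684 / 7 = -97.71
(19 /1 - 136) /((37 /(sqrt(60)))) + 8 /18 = 4 /9 - 234 *sqrt(15) /37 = -24.05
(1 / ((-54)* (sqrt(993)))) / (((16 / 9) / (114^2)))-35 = -39.30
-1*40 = -40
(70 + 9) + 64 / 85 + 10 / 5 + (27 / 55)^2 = 4216538 / 51425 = 81.99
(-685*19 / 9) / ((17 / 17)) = -13015 / 9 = -1446.11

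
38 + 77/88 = 311/8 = 38.88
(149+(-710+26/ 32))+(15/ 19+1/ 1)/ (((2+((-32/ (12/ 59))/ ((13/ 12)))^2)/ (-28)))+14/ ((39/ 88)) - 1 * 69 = -4209618930845/ 7044206832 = -597.60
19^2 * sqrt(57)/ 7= 361 * sqrt(57)/ 7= 389.36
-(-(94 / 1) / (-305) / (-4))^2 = -2209 / 372100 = -0.01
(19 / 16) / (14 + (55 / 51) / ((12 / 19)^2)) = 8721 / 122671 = 0.07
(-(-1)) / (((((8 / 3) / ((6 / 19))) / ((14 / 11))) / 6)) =189 / 209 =0.90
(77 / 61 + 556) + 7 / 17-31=526.67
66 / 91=0.73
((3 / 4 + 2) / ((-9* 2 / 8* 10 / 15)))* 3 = -11 / 2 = -5.50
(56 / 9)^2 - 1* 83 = -3587 / 81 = -44.28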